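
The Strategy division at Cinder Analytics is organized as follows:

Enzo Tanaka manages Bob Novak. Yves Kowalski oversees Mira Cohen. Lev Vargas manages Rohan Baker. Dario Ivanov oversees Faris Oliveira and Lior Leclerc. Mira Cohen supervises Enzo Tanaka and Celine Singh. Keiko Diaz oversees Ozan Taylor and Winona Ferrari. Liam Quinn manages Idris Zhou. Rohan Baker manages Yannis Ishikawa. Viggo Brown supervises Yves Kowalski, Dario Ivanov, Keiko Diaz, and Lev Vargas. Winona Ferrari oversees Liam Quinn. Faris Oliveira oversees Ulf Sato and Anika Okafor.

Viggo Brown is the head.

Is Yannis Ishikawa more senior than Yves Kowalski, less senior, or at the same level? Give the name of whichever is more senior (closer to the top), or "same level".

Yves Kowalski

Yannis Ishikawa is 3 levels below Viggo Brown; Yves Kowalski is 1. Yves Kowalski is higher.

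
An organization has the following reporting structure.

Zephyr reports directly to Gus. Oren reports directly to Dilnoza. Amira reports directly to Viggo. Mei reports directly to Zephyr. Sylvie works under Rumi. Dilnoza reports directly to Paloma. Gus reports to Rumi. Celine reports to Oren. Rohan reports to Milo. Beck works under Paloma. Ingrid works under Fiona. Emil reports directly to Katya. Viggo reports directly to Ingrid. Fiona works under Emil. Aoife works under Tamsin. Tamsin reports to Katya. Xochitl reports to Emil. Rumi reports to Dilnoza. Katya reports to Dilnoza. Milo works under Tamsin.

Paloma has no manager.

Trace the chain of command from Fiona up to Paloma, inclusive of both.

Fiona -> Emil -> Katya -> Dilnoza -> Paloma

Fiona reports to Emil. Emil reports to Katya. Katya reports to Dilnoza. Dilnoza reports to Paloma. Paloma is at the top.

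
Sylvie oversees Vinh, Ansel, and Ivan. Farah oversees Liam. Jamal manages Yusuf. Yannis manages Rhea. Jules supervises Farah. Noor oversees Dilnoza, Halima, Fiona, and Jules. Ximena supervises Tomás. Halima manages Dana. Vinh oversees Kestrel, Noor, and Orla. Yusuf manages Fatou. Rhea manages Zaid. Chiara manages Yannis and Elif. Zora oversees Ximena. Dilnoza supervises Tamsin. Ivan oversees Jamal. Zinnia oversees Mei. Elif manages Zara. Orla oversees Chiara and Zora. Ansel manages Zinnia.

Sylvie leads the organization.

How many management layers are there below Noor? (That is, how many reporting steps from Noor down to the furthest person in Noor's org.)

3

The longest chain under Noor runs Noor → Jules → Farah → Liam, which is 3 levels below Noor.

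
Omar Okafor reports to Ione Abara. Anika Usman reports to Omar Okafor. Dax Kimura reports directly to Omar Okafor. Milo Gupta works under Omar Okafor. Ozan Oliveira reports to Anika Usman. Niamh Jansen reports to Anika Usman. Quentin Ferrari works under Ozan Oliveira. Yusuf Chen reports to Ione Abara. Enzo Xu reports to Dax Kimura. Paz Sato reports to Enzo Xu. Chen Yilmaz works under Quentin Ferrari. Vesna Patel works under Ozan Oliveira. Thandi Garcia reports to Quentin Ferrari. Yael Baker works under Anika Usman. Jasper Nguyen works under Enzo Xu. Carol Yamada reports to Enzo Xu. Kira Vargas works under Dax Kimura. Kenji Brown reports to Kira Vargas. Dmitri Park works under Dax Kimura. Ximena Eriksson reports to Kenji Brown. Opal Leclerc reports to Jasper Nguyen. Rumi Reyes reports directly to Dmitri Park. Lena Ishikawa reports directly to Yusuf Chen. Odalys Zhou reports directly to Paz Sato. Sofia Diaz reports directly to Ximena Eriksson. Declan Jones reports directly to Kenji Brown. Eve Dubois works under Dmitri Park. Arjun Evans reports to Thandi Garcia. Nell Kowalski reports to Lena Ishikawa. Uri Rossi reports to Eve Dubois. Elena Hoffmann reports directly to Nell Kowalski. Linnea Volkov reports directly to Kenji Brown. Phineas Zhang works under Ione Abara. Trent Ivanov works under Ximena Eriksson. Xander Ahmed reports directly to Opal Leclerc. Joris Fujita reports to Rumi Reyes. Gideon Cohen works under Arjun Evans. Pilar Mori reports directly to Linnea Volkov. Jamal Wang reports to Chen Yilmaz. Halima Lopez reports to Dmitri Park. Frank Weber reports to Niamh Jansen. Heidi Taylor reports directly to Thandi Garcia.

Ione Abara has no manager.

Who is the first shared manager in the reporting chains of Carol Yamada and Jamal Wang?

Carol Yamada's chain of managers is Enzo Xu, Dax Kimura, Omar Okafor, Ione Abara. Jamal Wang's chain of managers is Chen Yilmaz, Quentin Ferrari, Ozan Oliveira, Anika Usman, Omar Okafor, Ione Abara. The first manager that appears in both chains is Omar Okafor.

Omar Okafor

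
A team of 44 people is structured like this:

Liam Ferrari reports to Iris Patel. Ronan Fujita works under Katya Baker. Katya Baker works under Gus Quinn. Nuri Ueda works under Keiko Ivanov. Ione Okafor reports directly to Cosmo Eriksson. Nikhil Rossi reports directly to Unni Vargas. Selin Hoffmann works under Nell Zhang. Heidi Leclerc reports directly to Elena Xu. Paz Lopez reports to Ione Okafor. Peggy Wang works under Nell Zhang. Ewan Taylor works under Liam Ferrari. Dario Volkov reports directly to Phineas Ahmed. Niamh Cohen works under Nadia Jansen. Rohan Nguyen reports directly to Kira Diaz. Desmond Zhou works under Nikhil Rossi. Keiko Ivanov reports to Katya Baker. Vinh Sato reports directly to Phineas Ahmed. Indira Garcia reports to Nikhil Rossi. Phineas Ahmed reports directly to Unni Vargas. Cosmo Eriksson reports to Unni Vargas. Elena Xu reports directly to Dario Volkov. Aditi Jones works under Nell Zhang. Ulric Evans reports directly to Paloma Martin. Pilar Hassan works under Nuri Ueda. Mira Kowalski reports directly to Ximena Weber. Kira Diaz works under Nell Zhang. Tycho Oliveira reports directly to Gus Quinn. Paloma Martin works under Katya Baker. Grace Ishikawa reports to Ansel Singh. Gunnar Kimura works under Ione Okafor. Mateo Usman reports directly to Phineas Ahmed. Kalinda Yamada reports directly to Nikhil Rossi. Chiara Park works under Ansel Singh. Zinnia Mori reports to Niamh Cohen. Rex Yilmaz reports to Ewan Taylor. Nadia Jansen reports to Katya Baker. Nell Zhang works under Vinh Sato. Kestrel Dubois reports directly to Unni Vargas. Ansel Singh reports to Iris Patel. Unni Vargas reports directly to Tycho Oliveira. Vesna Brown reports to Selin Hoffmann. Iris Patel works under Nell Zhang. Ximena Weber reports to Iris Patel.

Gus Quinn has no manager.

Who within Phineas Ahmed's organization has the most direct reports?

Direct-report counts within Phineas Ahmed's organization: Phineas Ahmed has 3; Dario Volkov has 1; Elena Xu has 1; Vinh Sato has 1; Nell Zhang has 5; Selin Hoffmann has 1; Kira Diaz has 1; Iris Patel has 3; Ansel Singh has 2; Liam Ferrari has 1; Ewan Taylor has 1; Ximena Weber has 1. The largest is 5, held by Nell Zhang.

Nell Zhang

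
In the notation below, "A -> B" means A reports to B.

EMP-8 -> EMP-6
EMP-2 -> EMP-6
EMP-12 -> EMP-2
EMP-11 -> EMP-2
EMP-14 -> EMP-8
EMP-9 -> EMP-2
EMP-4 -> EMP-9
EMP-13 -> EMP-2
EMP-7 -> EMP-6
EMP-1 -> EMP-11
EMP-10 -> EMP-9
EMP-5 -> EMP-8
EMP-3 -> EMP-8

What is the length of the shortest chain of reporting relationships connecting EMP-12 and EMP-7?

EMP-12 is 2 levels below EMP-6, and EMP-7 is 1 level below EMP-6 (their lowest common manager). The shortest path runs up from EMP-12 to EMP-6 and back down to EMP-7: 2 + 1 = 3 links.

3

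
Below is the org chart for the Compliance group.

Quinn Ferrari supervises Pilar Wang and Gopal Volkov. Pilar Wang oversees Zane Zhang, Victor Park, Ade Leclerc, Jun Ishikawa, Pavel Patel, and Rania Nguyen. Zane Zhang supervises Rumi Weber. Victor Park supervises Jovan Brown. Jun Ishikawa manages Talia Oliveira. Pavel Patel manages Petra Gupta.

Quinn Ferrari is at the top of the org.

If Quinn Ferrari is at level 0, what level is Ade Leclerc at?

2

Chain from Ade Leclerc up to Quinn Ferrari: Ade Leclerc → Pilar Wang → Quinn Ferrari. That is 2 steps up, so Ade Leclerc is 2 levels below Quinn Ferrari.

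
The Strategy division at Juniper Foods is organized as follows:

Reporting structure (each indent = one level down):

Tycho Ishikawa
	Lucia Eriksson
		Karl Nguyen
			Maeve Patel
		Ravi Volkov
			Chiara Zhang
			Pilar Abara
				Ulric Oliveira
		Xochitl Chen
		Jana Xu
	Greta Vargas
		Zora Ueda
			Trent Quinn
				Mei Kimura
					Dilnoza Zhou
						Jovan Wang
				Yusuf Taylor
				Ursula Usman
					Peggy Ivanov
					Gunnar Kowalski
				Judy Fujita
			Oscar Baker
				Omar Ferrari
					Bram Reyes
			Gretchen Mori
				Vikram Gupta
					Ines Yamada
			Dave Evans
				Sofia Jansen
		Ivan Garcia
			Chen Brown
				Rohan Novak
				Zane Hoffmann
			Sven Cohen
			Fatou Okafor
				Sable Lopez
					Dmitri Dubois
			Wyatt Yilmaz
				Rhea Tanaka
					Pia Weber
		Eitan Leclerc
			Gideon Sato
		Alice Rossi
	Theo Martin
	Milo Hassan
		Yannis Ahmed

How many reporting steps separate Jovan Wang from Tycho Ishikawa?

Chain from Jovan Wang up to Tycho Ishikawa: Jovan Wang → Dilnoza Zhou → Mei Kimura → Trent Quinn → Zora Ueda → Greta Vargas → Tycho Ishikawa. That is 6 steps up, so Jovan Wang is 6 levels below Tycho Ishikawa.

6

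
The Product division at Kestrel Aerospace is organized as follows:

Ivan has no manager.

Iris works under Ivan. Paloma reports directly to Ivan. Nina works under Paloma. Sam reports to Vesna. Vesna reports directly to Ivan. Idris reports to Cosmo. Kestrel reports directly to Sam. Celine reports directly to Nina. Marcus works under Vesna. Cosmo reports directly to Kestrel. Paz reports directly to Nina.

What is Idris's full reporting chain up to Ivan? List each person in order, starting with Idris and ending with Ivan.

Idris reports to Cosmo. Cosmo reports to Kestrel. Kestrel reports to Sam. Sam reports to Vesna. Vesna reports to Ivan. Ivan is at the top.

Idris -> Cosmo -> Kestrel -> Sam -> Vesna -> Ivan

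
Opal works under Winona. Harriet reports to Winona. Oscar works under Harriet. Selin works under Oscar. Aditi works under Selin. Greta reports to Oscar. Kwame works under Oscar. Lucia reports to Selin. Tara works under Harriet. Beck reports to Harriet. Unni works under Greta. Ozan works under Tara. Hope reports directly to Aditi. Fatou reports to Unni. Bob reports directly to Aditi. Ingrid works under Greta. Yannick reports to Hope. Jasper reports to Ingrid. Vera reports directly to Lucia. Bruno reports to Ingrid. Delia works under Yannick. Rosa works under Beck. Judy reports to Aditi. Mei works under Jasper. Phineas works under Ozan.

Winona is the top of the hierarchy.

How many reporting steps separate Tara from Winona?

Chain from Tara up to Winona: Tara → Harriet → Winona. That is 2 steps up, so Tara is 2 levels below Winona.

2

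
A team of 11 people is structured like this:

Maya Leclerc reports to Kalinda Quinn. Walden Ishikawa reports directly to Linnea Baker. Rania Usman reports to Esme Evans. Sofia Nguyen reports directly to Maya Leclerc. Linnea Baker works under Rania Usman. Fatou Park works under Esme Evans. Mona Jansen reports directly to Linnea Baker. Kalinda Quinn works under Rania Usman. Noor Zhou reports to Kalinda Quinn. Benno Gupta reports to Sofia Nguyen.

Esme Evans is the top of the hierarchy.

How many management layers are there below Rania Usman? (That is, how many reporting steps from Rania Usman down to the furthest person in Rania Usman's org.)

The longest chain under Rania Usman runs Rania Usman → Kalinda Quinn → Maya Leclerc → Sofia Nguyen → Benno Gupta, which is 4 levels below Rania Usman.

4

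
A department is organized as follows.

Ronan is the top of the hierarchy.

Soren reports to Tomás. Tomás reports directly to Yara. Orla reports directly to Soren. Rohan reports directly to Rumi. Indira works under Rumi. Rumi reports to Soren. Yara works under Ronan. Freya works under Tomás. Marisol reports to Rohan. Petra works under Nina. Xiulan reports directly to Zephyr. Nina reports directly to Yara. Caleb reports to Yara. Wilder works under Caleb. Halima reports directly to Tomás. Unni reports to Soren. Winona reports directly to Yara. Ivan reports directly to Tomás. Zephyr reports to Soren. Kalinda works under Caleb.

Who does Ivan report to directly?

Ivan reports directly to Tomás.

Tomás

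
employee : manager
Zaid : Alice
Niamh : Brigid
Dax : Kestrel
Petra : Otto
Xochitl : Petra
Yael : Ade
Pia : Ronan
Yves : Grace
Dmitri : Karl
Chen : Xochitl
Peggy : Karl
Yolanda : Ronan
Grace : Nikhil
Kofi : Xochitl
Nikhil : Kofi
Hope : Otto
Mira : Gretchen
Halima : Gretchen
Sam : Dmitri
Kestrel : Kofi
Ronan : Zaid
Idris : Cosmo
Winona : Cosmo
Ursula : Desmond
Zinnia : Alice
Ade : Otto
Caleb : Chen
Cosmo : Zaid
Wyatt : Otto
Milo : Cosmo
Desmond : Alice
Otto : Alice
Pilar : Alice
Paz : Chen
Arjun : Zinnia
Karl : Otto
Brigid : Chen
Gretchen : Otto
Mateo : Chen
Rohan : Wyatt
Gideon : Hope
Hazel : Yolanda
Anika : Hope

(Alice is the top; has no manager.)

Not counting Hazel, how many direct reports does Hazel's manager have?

Hazel reports to Yolanda, and Yolanda has no other direct reports. Hazel has 0 peers.

0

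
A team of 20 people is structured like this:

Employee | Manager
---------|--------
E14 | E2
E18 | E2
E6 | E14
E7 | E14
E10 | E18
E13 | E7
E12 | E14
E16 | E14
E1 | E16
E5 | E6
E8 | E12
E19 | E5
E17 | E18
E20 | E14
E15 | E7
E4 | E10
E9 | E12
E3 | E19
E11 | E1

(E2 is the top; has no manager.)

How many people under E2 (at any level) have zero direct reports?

The people in E2's organization with no one reporting to them are E17, E4, E20, E11, E9, E8, E15, E13, E3. That is 9.

9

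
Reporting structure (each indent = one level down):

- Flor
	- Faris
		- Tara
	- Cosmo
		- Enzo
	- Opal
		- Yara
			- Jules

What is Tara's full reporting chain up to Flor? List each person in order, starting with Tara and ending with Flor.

Tara reports to Faris. Faris reports to Flor. Flor is at the top.

Tara -> Faris -> Flor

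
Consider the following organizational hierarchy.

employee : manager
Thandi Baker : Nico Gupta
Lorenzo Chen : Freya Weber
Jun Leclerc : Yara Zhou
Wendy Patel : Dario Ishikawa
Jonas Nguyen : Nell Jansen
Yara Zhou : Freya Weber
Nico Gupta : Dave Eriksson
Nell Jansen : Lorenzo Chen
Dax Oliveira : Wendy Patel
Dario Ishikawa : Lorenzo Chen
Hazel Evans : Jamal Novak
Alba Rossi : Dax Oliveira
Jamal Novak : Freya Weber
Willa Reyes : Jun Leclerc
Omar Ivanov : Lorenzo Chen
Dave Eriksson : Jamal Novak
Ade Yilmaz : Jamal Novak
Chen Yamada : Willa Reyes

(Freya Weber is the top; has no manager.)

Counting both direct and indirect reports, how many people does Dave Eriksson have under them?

2

Dave Eriksson directly manages Nico Gupta. Under Nico Gupta: Thandi Baker (1). That's 2 in total.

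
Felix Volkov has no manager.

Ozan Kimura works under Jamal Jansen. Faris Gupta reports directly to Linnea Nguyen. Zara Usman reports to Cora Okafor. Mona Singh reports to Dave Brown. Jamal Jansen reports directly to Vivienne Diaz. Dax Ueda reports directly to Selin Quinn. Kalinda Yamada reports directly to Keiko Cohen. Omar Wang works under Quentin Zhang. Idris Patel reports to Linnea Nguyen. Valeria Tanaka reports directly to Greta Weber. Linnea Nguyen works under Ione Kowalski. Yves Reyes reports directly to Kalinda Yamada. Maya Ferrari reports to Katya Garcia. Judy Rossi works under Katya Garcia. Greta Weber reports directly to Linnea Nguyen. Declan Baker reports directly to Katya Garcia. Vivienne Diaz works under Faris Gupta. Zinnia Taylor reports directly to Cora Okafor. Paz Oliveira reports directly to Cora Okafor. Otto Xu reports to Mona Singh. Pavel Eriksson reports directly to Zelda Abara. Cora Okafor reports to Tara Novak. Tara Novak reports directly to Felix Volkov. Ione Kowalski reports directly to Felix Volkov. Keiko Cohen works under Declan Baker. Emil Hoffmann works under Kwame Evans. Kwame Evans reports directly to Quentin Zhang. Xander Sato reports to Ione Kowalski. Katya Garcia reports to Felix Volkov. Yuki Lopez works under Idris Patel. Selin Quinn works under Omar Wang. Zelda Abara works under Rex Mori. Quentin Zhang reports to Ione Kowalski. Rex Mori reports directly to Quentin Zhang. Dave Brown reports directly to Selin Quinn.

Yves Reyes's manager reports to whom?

Keiko Cohen

Yves Reyes reports to Kalinda Yamada, and Kalinda Yamada reports to Keiko Cohen. So Yves Reyes's skip-level manager is Keiko Cohen.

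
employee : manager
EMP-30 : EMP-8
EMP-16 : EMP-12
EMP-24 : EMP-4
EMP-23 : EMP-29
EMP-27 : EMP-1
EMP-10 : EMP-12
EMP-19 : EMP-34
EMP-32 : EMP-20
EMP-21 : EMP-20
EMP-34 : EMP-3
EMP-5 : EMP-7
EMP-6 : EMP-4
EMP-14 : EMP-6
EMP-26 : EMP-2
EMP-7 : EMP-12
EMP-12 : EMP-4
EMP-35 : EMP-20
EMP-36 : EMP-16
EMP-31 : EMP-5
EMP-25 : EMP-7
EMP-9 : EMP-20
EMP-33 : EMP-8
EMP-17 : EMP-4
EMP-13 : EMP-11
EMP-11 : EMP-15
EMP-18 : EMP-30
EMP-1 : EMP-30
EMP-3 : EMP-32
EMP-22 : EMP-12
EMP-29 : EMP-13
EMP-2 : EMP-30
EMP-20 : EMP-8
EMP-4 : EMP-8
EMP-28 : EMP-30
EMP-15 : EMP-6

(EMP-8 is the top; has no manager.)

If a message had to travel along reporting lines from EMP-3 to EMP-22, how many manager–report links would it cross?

6

EMP-3 is 3 levels below EMP-8, and EMP-22 is 3 levels below EMP-8 (their lowest common manager). The shortest path runs up from EMP-3 to EMP-8 and back down to EMP-22: 3 + 3 = 6 links.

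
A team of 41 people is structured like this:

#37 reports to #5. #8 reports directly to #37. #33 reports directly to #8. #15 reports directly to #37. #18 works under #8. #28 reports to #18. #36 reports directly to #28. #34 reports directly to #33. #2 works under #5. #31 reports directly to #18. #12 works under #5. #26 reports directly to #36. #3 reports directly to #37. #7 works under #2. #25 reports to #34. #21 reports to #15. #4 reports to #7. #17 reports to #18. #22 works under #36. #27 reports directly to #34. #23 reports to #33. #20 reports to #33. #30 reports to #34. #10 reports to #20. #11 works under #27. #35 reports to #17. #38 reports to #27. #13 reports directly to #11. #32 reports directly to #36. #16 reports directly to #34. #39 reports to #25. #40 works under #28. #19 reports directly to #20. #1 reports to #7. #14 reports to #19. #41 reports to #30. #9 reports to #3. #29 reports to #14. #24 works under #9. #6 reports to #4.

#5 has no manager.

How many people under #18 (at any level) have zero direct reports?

The people in #18's organization with no one reporting to them are #35, #31, #40, #32, #22, #26. That is 6.

6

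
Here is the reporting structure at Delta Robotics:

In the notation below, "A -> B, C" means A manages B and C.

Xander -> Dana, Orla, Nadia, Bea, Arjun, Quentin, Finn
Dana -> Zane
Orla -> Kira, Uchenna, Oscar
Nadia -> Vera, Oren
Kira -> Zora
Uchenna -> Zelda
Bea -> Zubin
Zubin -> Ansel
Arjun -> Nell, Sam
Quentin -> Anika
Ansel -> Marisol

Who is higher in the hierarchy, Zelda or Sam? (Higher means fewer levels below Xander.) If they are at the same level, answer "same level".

Zelda is 3 levels below Xander; Sam is 2. Sam is higher.

Sam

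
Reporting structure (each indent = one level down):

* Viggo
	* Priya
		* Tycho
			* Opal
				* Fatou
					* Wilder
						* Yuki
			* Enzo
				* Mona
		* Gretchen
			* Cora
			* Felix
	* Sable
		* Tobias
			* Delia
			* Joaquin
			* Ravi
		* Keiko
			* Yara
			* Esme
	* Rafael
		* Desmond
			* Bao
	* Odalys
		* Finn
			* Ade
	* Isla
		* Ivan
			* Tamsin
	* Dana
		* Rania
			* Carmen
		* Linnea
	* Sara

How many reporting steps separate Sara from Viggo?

Chain from Sara up to Viggo: Sara → Viggo. That is 1 step up, so Sara is 1 level below Viggo.

1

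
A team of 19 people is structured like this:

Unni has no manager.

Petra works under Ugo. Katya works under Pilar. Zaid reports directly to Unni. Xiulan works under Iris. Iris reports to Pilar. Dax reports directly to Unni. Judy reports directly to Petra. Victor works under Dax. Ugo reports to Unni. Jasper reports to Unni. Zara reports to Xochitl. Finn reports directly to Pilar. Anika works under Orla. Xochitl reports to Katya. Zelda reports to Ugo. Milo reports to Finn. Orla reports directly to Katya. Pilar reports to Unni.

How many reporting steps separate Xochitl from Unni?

3

Chain from Xochitl up to Unni: Xochitl → Katya → Pilar → Unni. That is 3 steps up, so Xochitl is 3 levels below Unni.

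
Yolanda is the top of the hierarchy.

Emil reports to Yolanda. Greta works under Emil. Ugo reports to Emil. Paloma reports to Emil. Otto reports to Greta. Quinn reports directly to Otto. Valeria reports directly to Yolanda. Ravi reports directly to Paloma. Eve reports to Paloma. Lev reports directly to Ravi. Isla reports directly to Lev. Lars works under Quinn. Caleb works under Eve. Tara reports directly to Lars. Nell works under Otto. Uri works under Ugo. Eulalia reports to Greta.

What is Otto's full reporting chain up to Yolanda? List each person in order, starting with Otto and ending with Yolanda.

Otto reports to Greta. Greta reports to Emil. Emil reports to Yolanda. Yolanda is at the top.

Otto -> Greta -> Emil -> Yolanda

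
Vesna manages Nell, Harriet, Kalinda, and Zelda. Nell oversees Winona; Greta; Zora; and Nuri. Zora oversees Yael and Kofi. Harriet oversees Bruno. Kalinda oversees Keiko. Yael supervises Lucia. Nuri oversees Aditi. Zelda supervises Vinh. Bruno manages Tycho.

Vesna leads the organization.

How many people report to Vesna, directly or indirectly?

16

Vesna directly manages Nell, Harriet, Kalinda, Zelda. Under Nell: Nuri, Aditi, Winona, Greta, Zora, Kofi, Yael, Lucia (8). Under Harriet: Bruno, Tycho (2). Under Kalinda: Keiko (1). Under Zelda: Vinh (1). So Vesna's organization is 4 direct reports plus everyone under them: 9 + 3 + 2 + 2 = 16.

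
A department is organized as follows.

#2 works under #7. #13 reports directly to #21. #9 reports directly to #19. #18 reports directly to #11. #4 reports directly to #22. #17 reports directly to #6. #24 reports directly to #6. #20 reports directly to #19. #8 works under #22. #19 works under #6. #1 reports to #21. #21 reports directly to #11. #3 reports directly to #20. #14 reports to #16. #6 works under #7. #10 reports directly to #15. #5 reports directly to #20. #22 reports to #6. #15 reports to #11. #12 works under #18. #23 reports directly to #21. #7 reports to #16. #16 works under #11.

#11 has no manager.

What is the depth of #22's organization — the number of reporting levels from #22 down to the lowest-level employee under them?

1

The longest chain under #22 runs #22 → #8, which is 1 level below #22.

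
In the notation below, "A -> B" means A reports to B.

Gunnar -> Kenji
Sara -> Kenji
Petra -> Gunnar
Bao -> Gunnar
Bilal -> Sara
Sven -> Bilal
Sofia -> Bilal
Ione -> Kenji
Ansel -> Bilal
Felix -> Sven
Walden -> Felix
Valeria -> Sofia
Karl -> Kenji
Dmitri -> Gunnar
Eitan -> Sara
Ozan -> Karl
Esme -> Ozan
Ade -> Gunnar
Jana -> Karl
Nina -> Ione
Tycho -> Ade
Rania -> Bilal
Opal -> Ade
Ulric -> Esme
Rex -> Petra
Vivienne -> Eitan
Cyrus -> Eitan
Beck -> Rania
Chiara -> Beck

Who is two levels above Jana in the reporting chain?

Kenji

Jana reports to Karl, and Karl reports to Kenji. So Jana's skip-level manager is Kenji.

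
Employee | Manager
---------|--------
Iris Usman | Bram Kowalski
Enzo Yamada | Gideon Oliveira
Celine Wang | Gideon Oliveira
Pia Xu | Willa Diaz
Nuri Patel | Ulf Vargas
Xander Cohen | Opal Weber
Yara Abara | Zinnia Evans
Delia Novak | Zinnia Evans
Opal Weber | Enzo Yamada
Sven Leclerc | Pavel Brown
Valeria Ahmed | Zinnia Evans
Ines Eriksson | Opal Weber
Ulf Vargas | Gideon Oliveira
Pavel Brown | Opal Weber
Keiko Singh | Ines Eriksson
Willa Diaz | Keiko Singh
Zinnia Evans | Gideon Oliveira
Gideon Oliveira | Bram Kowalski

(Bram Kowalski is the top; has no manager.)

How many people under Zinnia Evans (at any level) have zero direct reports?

The people in Zinnia Evans's organization with no one reporting to them are Delia Novak, Valeria Ahmed, Yara Abara. That is 3.

3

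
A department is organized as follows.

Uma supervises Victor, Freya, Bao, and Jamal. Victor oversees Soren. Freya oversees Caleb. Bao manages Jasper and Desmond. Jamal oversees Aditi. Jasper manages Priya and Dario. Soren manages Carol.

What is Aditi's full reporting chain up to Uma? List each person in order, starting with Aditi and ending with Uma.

Aditi -> Jamal -> Uma

Aditi reports to Jamal. Jamal reports to Uma. Uma is at the top.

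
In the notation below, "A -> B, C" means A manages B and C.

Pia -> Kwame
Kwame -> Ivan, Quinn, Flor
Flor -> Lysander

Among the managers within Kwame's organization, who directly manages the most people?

Kwame

Direct-report counts within Kwame's organization: Kwame has 3; Flor has 1. The largest is 3, held by Kwame.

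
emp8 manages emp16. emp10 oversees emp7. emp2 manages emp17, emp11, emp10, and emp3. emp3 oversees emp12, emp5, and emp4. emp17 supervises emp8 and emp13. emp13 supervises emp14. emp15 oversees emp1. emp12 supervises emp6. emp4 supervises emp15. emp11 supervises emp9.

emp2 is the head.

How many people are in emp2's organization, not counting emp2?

16

emp2 directly manages emp3, emp10, emp17, emp11. Under emp3: emp4, emp15, emp1, emp5, emp12, emp6 (6). Under emp10: emp7 (1). Under emp17: emp13, emp14, emp8, emp16 (4). Under emp11: emp9 (1). So emp2's organization is 4 direct reports plus everyone under them: 7 + 2 + 5 + 2 = 16.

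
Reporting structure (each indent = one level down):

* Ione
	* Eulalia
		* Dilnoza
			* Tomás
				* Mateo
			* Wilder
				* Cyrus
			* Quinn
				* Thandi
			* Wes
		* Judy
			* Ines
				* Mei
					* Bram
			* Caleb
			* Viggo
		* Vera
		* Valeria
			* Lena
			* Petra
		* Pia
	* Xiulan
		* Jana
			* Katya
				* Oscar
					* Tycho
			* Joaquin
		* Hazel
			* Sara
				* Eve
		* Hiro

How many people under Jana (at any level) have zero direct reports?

The people in Jana's organization with no one reporting to them are Joaquin, Tycho. That is 2.

2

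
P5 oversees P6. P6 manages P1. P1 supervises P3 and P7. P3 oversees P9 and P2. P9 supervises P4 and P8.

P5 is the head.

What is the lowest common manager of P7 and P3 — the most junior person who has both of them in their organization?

P7's chain of managers is P1, P6, P5. P3's chain of managers is P1, P6, P5. The first manager that appears in both chains is P1.

P1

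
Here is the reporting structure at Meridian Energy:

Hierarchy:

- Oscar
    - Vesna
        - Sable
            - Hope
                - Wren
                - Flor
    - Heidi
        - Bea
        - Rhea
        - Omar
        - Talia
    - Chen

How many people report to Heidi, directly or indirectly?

Heidi directly manages Bea, Rhea, Omar, Talia. Bea has no reports. Rhea has no reports. Omar has no reports. Talia has no reports. So Heidi's organization is 4 direct reports plus everyone under them: 1 + 1 + 1 + 1 = 4.

4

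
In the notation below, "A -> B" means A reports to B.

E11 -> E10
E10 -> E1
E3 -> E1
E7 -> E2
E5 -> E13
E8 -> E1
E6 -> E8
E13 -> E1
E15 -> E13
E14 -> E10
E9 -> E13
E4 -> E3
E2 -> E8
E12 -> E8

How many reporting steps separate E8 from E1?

Chain from E8 up to E1: E8 → E1. That is 1 step up, so E8 is 1 level below E1.

1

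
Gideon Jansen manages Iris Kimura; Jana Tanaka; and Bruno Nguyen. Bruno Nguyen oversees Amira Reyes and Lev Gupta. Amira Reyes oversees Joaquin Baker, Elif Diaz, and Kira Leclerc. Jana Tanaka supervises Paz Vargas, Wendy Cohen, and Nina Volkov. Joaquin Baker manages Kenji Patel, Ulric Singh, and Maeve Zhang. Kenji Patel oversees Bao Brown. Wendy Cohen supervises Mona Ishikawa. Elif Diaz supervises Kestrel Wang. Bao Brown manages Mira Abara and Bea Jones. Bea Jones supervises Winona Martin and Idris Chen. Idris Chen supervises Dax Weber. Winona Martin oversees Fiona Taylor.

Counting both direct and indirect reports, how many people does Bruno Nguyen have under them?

Bruno Nguyen directly manages Amira Reyes, Lev Gupta. Under Amira Reyes: Kira Leclerc, Elif Diaz, Kestrel Wang, Joaquin Baker, Maeve Zhang, Ulric Singh, Kenji Patel, Bao Brown, Mira Abara, Bea Jones, Winona Martin, Fiona Taylor, Idris Chen, Dax Weber (14). Lev Gupta has no reports. So Bruno Nguyen's organization is 2 direct reports plus everyone under them: 15 + 1 = 16.

16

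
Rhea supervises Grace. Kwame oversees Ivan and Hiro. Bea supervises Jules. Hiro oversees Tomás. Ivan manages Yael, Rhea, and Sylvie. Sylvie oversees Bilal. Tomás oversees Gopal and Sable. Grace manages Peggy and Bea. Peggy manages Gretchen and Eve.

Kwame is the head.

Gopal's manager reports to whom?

Gopal reports to Tomás, and Tomás reports to Hiro. So Gopal's skip-level manager is Hiro.

Hiro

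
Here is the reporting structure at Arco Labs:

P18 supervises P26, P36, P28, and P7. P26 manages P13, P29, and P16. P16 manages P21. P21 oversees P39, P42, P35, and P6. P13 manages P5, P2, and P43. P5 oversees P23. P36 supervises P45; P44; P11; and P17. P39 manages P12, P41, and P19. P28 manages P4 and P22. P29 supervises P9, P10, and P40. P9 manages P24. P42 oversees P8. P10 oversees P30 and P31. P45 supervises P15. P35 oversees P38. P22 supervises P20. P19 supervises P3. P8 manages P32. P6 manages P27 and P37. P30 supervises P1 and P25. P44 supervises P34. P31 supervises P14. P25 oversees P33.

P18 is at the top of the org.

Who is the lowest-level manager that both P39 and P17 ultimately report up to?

P18

P39's chain of managers is P21, P16, P26, P18. P17's chain of managers is P36, P18. The first manager that appears in both chains is P18.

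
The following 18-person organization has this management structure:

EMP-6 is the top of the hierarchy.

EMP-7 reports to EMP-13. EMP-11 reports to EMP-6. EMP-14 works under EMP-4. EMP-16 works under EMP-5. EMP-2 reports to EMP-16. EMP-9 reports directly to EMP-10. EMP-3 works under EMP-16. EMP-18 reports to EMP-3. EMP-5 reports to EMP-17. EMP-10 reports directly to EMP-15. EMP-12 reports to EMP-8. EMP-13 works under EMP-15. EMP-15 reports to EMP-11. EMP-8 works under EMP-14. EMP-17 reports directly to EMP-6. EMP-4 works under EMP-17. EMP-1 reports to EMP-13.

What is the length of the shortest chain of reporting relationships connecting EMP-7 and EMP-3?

8

EMP-7 is 4 levels below EMP-6, and EMP-3 is 4 levels below EMP-6 (their lowest common manager). The shortest path runs up from EMP-7 to EMP-6 and back down to EMP-3: 4 + 4 = 8 links.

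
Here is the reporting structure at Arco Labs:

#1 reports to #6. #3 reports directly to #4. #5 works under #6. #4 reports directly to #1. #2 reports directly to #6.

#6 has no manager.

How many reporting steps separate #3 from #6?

Chain from #3 up to #6: #3 → #4 → #1 → #6. That is 3 steps up, so #3 is 3 levels below #6.

3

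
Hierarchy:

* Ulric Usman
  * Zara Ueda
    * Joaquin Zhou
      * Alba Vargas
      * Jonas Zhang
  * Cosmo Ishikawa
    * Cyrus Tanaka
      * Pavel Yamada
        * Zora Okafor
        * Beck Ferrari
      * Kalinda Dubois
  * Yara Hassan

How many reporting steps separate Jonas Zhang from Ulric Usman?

3

Chain from Jonas Zhang up to Ulric Usman: Jonas Zhang → Joaquin Zhou → Zara Ueda → Ulric Usman. That is 3 steps up, so Jonas Zhang is 3 levels below Ulric Usman.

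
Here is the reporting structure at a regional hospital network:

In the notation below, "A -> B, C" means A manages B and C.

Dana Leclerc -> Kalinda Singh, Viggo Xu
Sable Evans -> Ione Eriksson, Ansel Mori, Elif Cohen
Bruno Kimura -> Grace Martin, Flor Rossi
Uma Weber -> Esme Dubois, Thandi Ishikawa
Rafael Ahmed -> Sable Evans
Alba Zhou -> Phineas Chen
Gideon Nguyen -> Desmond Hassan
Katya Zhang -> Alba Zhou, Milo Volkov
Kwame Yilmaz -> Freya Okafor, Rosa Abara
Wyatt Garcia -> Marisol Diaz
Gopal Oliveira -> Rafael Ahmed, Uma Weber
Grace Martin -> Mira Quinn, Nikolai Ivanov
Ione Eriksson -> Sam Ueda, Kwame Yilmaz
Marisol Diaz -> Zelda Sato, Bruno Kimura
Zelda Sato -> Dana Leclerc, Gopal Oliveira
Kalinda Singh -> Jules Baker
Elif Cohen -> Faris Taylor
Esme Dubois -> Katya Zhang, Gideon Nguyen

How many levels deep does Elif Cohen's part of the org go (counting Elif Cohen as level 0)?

The longest chain under Elif Cohen runs Elif Cohen → Faris Taylor, which is 1 level below Elif Cohen.

1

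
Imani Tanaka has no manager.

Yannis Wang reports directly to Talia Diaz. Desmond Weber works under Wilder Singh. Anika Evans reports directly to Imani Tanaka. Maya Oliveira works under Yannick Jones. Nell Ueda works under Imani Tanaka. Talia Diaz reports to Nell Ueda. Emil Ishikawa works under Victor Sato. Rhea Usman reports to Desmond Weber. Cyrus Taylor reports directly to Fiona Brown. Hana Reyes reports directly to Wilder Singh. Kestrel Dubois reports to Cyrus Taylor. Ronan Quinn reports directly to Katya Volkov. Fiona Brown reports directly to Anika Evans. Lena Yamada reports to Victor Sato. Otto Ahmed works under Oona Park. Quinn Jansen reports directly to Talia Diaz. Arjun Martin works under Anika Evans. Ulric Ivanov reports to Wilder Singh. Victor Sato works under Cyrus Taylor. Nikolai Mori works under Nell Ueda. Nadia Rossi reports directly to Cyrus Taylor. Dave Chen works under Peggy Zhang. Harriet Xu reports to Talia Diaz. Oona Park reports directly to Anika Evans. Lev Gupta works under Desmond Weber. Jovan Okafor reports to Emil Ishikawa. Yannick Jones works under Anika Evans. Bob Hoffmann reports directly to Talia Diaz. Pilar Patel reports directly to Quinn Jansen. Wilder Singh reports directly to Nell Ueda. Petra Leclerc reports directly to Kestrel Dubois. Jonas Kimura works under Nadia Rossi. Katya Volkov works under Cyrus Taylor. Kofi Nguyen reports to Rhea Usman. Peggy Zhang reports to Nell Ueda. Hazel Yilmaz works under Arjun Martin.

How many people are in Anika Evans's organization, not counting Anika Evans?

Anika Evans directly manages Fiona Brown, Yannick Jones, Arjun Martin, Oona Park. Under Fiona Brown: Cyrus Taylor, Katya Volkov, Ronan Quinn, Kestrel Dubois, Petra Leclerc, Nadia Rossi, Jonas Kimura, Victor Sato, Lena Yamada, Emil Ishikawa, Jovan Okafor (11). Under Yannick Jones: Maya Oliveira (1). Under Arjun Martin: Hazel Yilmaz (1). Under Oona Park: Otto Ahmed (1). So Anika Evans's organization is 4 direct reports plus everyone under them: 12 + 2 + 2 + 2 = 18.

18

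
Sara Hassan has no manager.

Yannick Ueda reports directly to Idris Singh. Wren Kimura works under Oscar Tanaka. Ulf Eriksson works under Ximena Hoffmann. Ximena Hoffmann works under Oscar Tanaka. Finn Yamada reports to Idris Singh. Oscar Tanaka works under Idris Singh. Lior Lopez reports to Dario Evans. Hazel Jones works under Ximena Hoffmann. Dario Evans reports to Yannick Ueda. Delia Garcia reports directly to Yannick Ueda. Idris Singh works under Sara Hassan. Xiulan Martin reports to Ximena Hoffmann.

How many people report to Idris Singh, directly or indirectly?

Idris Singh directly manages Oscar Tanaka, Yannick Ueda, Finn Yamada. Under Oscar Tanaka: Wren Kimura, Ximena Hoffmann, Ulf Eriksson, Xiulan Martin, Hazel Jones (5). Under Yannick Ueda: Dario Evans, Lior Lopez, Delia Garcia (3). Finn Yamada has no reports. So Idris Singh's organization is 3 direct reports plus everyone under them: 6 + 4 + 1 = 11.

11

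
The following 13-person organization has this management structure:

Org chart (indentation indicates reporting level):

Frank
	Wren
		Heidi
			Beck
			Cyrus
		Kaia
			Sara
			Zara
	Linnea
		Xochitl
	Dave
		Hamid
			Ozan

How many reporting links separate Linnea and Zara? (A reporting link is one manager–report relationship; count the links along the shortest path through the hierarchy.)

Linnea is 1 level below Frank, and Zara is 3 levels below Frank (their lowest common manager). The shortest path runs up from Linnea to Frank and back down to Zara: 1 + 3 = 4 links.

4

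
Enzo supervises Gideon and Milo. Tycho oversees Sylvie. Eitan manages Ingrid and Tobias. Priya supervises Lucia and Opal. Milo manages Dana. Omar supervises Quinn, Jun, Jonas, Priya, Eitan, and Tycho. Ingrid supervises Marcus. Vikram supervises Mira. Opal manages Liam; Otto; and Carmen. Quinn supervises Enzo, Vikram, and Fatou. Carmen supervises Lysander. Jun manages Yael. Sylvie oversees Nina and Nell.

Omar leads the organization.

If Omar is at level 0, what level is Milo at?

3

Chain from Milo up to Omar: Milo → Enzo → Quinn → Omar. That is 3 steps up, so Milo is 3 levels below Omar.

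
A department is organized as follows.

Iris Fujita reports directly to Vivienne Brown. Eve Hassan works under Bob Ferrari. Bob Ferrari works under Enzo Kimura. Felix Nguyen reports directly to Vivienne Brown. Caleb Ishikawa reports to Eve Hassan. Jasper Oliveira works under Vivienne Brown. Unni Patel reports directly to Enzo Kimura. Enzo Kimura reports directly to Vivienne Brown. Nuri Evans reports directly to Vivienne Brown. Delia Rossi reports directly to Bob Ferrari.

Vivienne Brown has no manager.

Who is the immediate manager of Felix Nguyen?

Felix Nguyen reports directly to Vivienne Brown.

Vivienne Brown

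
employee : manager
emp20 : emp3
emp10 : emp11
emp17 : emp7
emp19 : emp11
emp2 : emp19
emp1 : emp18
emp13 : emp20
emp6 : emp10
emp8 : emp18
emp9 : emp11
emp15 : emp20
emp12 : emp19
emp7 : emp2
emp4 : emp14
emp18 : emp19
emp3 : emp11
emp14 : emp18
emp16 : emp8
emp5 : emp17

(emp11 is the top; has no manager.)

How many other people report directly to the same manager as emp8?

emp8 reports to emp18. emp18's other direct reports are emp14, emp1 — 2 peers.

2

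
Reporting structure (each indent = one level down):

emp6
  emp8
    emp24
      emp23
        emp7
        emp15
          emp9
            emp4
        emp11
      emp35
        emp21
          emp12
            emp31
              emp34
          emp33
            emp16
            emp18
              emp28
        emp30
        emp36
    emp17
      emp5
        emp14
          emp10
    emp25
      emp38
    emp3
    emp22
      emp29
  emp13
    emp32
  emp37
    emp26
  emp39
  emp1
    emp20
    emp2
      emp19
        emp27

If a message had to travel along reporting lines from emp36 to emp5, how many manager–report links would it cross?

5

emp36 is 3 levels below emp8, and emp5 is 2 levels below emp8 (their lowest common manager). The shortest path runs up from emp36 to emp8 and back down to emp5: 3 + 2 = 5 links.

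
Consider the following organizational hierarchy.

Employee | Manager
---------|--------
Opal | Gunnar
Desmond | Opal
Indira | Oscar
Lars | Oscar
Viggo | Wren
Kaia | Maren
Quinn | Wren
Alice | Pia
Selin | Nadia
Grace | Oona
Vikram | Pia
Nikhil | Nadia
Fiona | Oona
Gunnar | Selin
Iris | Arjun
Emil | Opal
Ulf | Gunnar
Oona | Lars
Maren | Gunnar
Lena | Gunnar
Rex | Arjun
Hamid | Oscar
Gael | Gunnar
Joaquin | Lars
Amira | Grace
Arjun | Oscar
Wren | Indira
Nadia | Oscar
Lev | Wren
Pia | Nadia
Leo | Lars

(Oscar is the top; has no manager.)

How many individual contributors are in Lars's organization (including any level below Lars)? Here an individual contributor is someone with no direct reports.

The people in Lars's organization with no one reporting to them are Joaquin, Fiona, Amira, Leo. That is 4.

4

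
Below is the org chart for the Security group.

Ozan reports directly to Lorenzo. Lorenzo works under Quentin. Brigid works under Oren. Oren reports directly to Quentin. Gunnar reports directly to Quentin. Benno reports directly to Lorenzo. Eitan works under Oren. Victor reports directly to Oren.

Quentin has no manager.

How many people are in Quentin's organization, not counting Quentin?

8

Quentin directly manages Lorenzo, Gunnar, Oren. Under Lorenzo: Ozan, Benno (2). Gunnar has no reports. Under Oren: Eitan, Victor, Brigid (3). So Quentin's organization is 3 direct reports plus everyone under them: 3 + 1 + 4 = 8.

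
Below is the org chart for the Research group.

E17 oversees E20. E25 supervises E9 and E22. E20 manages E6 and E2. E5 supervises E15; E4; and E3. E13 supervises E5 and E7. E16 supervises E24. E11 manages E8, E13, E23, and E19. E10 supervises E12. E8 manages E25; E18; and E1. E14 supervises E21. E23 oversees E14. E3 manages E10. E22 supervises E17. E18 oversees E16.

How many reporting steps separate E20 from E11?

5

Chain from E20 up to E11: E20 → E17 → E22 → E25 → E8 → E11. That is 5 steps up, so E20 is 5 levels below E11.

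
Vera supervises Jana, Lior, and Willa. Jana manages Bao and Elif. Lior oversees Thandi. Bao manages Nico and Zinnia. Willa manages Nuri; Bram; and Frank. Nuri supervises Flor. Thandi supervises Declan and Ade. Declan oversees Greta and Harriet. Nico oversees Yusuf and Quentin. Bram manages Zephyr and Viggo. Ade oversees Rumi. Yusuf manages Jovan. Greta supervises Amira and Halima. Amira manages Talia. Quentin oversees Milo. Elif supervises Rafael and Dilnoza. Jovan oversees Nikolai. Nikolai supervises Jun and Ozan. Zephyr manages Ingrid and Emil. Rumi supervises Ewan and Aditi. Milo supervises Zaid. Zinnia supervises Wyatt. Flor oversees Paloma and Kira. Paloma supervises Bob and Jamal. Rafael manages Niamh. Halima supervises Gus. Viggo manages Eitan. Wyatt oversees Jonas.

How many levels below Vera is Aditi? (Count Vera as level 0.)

5

Chain from Aditi up to Vera: Aditi → Rumi → Ade → Thandi → Lior → Vera. That is 5 steps up, so Aditi is 5 levels below Vera.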